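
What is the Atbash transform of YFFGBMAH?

Y(24) → B(1)
F(5) → U(20)
F(5) → U(20)
G(6) → T(19)
B(1) → Y(24)
M(12) → N(13)
A(0) → Z(25)
H(7) → S(18)

BUUTYNZS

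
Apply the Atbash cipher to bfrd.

yuiw

b(1) → y(24)
f(5) → u(20)
r(17) → i(8)
d(3) → w(22)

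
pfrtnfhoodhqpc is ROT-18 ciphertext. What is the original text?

xnzbvnpwwlpyxk

p(15): 15−18=-3≡23 → x
f(5): 5−18=-13≡13 → n
r(17): 17−18=-1≡25 → z
t(19): 19−18=1 → b
n(13): 13−18=-5≡21 → v
f(5): 5−18=-13≡13 → n
h(7): 7−18=-11≡15 → p
o(14): 14−18=-4≡22 → w
o(14): 14−18=-4≡22 → w
d(3): 3−18=-15≡11 → l
h(7): 7−18=-11≡15 → p
q(16): 16−18=-2≡24 → y
p(15): 15−18=-3≡23 → x
c(2): 2−18=-16≡10 → k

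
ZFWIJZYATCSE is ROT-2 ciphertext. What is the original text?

XDUGHXWYRAQC

Z(25): 25−2=23 → X
F(5): 5−2=3 → D
W(22): 22−2=20 → U
I(8): 8−2=6 → G
J(9): 9−2=7 → H
Z(25): 25−2=23 → X
Y(24): 24−2=22 → W
A(0): 0−2=-2≡24 → Y
T(19): 19−2=17 → R
C(2): 2−2=0 → A
S(18): 18−2=16 → Q
E(4): 4−2=2 → C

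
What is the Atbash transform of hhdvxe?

h(7) → s(18)
h(7) → s(18)
d(3) → w(22)
v(21) → e(4)
x(23) → c(2)
e(4) → v(21)

sswecv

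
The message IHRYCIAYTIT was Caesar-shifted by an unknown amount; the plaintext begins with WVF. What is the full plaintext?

WVFMQWOMHWH

From the crib: I(8)−W(22)=-14≡12, so the shift is 12.
Subtract 12 from each ciphertext letter:
I(8): 8−12=-4≡22 → W
H(7): 7−12=-5≡21 → V
R(17): 17−12=5 → F
Y(24): 24−12=12 → M
C(2): 2−12=-10≡16 → Q
I(8): 8−12=-4≡22 → W
A(0): 0−12=-12≡14 → O
Y(24): 24−12=12 → M
T(19): 19−12=7 → H
I(8): 8−12=-4≡22 → W
T(19): 19−12=7 → H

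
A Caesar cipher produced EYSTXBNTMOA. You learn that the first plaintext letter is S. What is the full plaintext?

SMGHLPBHACO

From the crib: E(4)−S(18)=-14≡12, so the shift is 12.
Subtract 12 from each ciphertext letter:
E(4): 4−12=-8≡18 → S
Y(24): 24−12=12 → M
S(18): 18−12=6 → G
T(19): 19−12=7 → H
X(23): 23−12=11 → L
B(1): 1−12=-11≡15 → P
N(13): 13−12=1 → B
T(19): 19−12=7 → H
M(12): 12−12=0 → A
O(14): 14−12=2 → C
A(0): 0−12=-12≡14 → O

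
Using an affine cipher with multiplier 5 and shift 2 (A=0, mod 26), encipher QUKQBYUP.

Q(16): 5·16+2=82≡4 → E
U(20): 5·20+2=102≡24 → Y
K(10): 5·10+2=52≡0 → A
Q(16): 5·16+2=82≡4 → E
B(1): 5·1+2=7 → H
Y(24): 5·24+2=122≡18 → S
U(20): 5·20+2=102≡24 → Y
P(15): 5·15+2=77≡25 → Z

EYAEHSYZ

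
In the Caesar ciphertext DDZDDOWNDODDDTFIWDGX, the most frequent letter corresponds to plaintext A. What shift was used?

3

The most frequent ciphertext letter is D (appears 9 times).
D is position 3; A is position 0.
Shift = 3.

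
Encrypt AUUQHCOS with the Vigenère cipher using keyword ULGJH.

Repeat the key across the message: ULGJHULG
A(0)+U(20): 20 → U
U(20)+L(11): 31≡5 → F
U(20)+G(6): 26≡0 → A
Q(16)+J(9): 25 → Z
H(7)+H(7): 14 → O
C(2)+U(20): 22 → W
O(14)+L(11): 25 → Z
S(18)+G(6): 24 → Y

UFAZOWZY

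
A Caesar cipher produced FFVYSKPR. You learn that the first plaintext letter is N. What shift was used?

18

From the crib: F(5)−N(13)=-8≡18, so the shift is 18.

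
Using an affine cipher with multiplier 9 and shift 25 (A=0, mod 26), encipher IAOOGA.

TZVVBZ

I(8): 9·8+25=97≡19 → T
A(0): 9·0+25=25 → Z
O(14): 9·14+25=151≡21 → V
O(14): 9·14+25=151≡21 → V
G(6): 9·6+25=79≡1 → B
A(0): 9·0+25=25 → Z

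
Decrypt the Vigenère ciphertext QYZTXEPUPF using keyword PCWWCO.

BWDXVQASTJ

Repeat the key across the ciphertext: PCWWCOPCWW
Q(16)−P(15): 1 → B
Y(24)−C(2): 22 → W
Z(25)−W(22): 3 → D
T(19)−W(22): -3≡23 → X
X(23)−C(2): 21 → V
E(4)−O(14): -10≡16 → Q
P(15)−P(15): 0 → A
U(20)−C(2): 18 → S
P(15)−W(22): -7≡19 → T
F(5)−W(22): -17≡9 → J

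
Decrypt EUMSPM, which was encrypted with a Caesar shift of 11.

E(4): 4−11=-7≡19 → T
U(20): 20−11=9 → J
M(12): 12−11=1 → B
S(18): 18−11=7 → H
P(15): 15−11=4 → E
M(12): 12−11=1 → B

TJBHEB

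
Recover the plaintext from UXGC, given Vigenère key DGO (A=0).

Repeat the key across the ciphertext: DGOD
U(20)−D(3): 17 → R
X(23)−G(6): 17 → R
G(6)−O(14): -8≡18 → S
C(2)−D(3): -1≡25 → Z

RRSZ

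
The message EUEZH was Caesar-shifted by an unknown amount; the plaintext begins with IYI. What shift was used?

From the crib: E(4)−I(8)=-4≡22, so the shift is 22.

22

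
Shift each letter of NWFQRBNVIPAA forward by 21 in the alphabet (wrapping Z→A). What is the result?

IRALMWIQDKVV

N(13): 13+21=34≡8 → I
W(22): 22+21=43≡17 → R
F(5): 5+21=26≡0 → A
Q(16): 16+21=37≡11 → L
R(17): 17+21=38≡12 → M
B(1): 1+21=22 → W
N(13): 13+21=34≡8 → I
V(21): 21+21=42≡16 → Q
I(8): 8+21=29≡3 → D
P(15): 15+21=36≡10 → K
A(0): 0+21=21 → V
A(0): 0+21=21 → V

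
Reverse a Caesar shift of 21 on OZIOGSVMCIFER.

TENTLXARHNKJW

O(14): 14−21=-7≡19 → T
Z(25): 25−21=4 → E
I(8): 8−21=-13≡13 → N
O(14): 14−21=-7≡19 → T
G(6): 6−21=-15≡11 → L
S(18): 18−21=-3≡23 → X
V(21): 21−21=0 → A
M(12): 12−21=-9≡17 → R
C(2): 2−21=-19≡7 → H
I(8): 8−21=-13≡13 → N
F(5): 5−21=-16≡10 → K
E(4): 4−21=-17≡9 → J
R(17): 17−21=-4≡22 → W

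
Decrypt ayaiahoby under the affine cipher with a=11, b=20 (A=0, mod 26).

kykgknqdy

The inverse of 11 mod 26 is 19, since 11·19=209≡1. Apply D(y)=19·(y−20) mod 26:
a(0): 19·(0−20)=-380≡10 → k
y(24): 19·(24−20)=76≡24 → y
a(0): 19·(0−20)=-380≡10 → k
i(8): 19·(8−20)=-228≡6 → g
a(0): 19·(0−20)=-380≡10 → k
h(7): 19·(7−20)=-247≡13 → n
o(14): 19·(14−20)=-114≡16 → q
b(1): 19·(1−20)=-361≡3 → d
y(24): 19·(24−20)=76≡24 → y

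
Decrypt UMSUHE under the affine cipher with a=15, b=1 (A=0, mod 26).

The inverse of 15 mod 26 is 7, since 15·7=105≡1. Apply D(y)=7·(y−1) mod 26:
U(20): 7·(20−1)=133≡3 → D
M(12): 7·(12−1)=77≡25 → Z
S(18): 7·(18−1)=119≡15 → P
U(20): 7·(20−1)=133≡3 → D
H(7): 7·(7−1)=42≡16 → Q
E(4): 7·(4−1)=21 → V

DZPDQV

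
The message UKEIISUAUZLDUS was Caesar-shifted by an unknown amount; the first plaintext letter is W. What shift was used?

From the crib: U(20)−W(22)=-2≡24, so the shift is 24.

24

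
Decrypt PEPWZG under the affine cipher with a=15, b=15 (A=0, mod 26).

The inverse of 15 mod 26 is 7, since 15·7=105≡1. Apply D(y)=7·(y−15) mod 26:
P(15): 7·(15−15)=0 → A
E(4): 7·(4−15)=-77≡1 → B
P(15): 7·(15−15)=0 → A
W(22): 7·(22−15)=49≡23 → X
Z(25): 7·(25−15)=70≡18 → S
G(6): 7·(6−15)=-63≡15 → P

ABAXSP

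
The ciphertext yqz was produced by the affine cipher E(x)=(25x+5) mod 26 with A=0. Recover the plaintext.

hpg

The inverse of 25 mod 26 is 25, since 25·25=625≡1. Apply D(y)=25·(y−5) mod 26:
y(24): 25·(24−5)=475≡7 → h
q(16): 25·(16−5)=275≡15 → p
z(25): 25·(25−5)=500≡6 → g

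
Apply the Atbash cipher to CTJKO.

C(2) → X(23)
T(19) → G(6)
J(9) → Q(16)
K(10) → P(15)
O(14) → L(11)

XGQPL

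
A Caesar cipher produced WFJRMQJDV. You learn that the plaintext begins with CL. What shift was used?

20

From the crib: W(22)−C(2)=20, so the shift is 20.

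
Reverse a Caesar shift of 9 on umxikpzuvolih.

u(20): 20−9=11 → l
m(12): 12−9=3 → d
x(23): 23−9=14 → o
i(8): 8−9=-1≡25 → z
k(10): 10−9=1 → b
p(15): 15−9=6 → g
z(25): 25−9=16 → q
u(20): 20−9=11 → l
v(21): 21−9=12 → m
o(14): 14−9=5 → f
l(11): 11−9=2 → c
i(8): 8−9=-1≡25 → z
h(7): 7−9=-2≡24 → y

ldozbgqlmfczy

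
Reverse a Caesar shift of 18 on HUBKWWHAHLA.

H(7): 7−18=-11≡15 → P
U(20): 20−18=2 → C
B(1): 1−18=-17≡9 → J
K(10): 10−18=-8≡18 → S
W(22): 22−18=4 → E
W(22): 22−18=4 → E
H(7): 7−18=-11≡15 → P
A(0): 0−18=-18≡8 → I
H(7): 7−18=-11≡15 → P
L(11): 11−18=-7≡19 → T
A(0): 0−18=-18≡8 → I

PCJSEEPIPTI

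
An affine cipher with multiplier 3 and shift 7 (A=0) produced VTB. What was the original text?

WEY

The inverse of 3 mod 26 is 9, since 3·9=27≡1. Apply D(y)=9·(y−7) mod 26:
V(21): 9·(21−7)=126≡22 → W
T(19): 9·(19−7)=108≡4 → E
B(1): 9·(1−7)=-54≡24 → Y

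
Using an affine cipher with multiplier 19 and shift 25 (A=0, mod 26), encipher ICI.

I(8): 19·8+25=177≡21 → V
C(2): 19·2+25=63≡11 → L
I(8): 19·8+25=177≡21 → V

VLV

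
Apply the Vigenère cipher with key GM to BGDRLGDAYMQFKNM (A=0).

HSJDRSJMEYWRQZS

Repeat the key across the message: GMGMGMGMGMGMGMG
B(1)+G(6): 7 → H
G(6)+M(12): 18 → S
D(3)+G(6): 9 → J
R(17)+M(12): 29≡3 → D
L(11)+G(6): 17 → R
G(6)+M(12): 18 → S
D(3)+G(6): 9 → J
A(0)+M(12): 12 → M
Y(24)+G(6): 30≡4 → E
M(12)+M(12): 24 → Y
Q(16)+G(6): 22 → W
F(5)+M(12): 17 → R
K(10)+G(6): 16 → Q
N(13)+M(12): 25 → Z
M(12)+G(6): 18 → S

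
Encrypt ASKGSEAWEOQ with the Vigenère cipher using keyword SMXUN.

Repeat the key across the message: SMXUNSMXUNS
A(0)+S(18): 18 → S
S(18)+M(12): 30≡4 → E
K(10)+X(23): 33≡7 → H
G(6)+U(20): 26≡0 → A
S(18)+N(13): 31≡5 → F
E(4)+S(18): 22 → W
A(0)+M(12): 12 → M
W(22)+X(23): 45≡19 → T
E(4)+U(20): 24 → Y
O(14)+N(13): 27≡1 → B
Q(16)+S(18): 34≡8 → I

SEHAFWMTYBI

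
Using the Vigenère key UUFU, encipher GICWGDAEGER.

ACHQAXFYAYW

Repeat the key across the message: UUFUUUFUUUF
G(6)+U(20): 26≡0 → A
I(8)+U(20): 28≡2 → C
C(2)+F(5): 7 → H
W(22)+U(20): 42≡16 → Q
G(6)+U(20): 26≡0 → A
D(3)+U(20): 23 → X
A(0)+F(5): 5 → F
E(4)+U(20): 24 → Y
G(6)+U(20): 26≡0 → A
E(4)+U(20): 24 → Y
R(17)+F(5): 22 → W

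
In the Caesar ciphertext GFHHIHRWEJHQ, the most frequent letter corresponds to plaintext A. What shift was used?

7

The most frequent ciphertext letter is H (appears 4 times).
H is position 7; A is position 0.
Shift = 7.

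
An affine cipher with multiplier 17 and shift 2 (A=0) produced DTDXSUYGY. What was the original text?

XBXPEYMOM

The inverse of 17 mod 26 is 23, since 17·23=391≡1. Apply D(y)=23·(y−2) mod 26:
D(3): 23·(3−2)=23 → X
T(19): 23·(19−2)=391≡1 → B
D(3): 23·(3−2)=23 → X
X(23): 23·(23−2)=483≡15 → P
S(18): 23·(18−2)=368≡4 → E
U(20): 23·(20−2)=414≡24 → Y
Y(24): 23·(24−2)=506≡12 → M
G(6): 23·(6−2)=92≡14 → O
Y(24): 23·(24−2)=506≡12 → M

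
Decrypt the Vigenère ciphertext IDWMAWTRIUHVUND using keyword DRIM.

FMOAXFLFFDZJRWV

Repeat the key across the ciphertext: DRIMDRIMDRIMDRI
I(8)−D(3): 5 → F
D(3)−R(17): -14≡12 → M
W(22)−I(8): 14 → O
M(12)−M(12): 0 → A
A(0)−D(3): -3≡23 → X
W(22)−R(17): 5 → F
T(19)−I(8): 11 → L
R(17)−M(12): 5 → F
I(8)−D(3): 5 → F
U(20)−R(17): 3 → D
H(7)−I(8): -1≡25 → Z
V(21)−M(12): 9 → J
U(20)−D(3): 17 → R
N(13)−R(17): -4≡22 → W
D(3)−I(8): -5≡21 → V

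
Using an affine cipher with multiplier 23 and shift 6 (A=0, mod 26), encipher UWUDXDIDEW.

U(20): 23·20+6=466≡24 → Y
W(22): 23·22+6=512≡18 → S
U(20): 23·20+6=466≡24 → Y
D(3): 23·3+6=75≡23 → X
X(23): 23·23+6=535≡15 → P
D(3): 23·3+6=75≡23 → X
I(8): 23·8+6=190≡8 → I
D(3): 23·3+6=75≡23 → X
E(4): 23·4+6=98≡20 → U
W(22): 23·22+6=512≡18 → S

YSYXPXIXUS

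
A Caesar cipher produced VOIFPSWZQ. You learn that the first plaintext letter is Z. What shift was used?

22

From the crib: V(21)−Z(25)=-4≡22, so the shift is 22.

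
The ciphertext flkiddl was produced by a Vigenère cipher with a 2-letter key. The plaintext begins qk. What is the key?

pb

Subtract each crib letter from the matching ciphertext letter (mod 26):
f(5)−q(16)=-11≡15 → p
l(11)−k(10)=1 → b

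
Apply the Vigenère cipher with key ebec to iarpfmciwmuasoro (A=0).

mbvrjngkanycwpvq

Repeat the key across the message: ebecebecebecebec
i(8)+e(4): 12 → m
a(0)+b(1): 1 → b
r(17)+e(4): 21 → v
p(15)+c(2): 17 → r
f(5)+e(4): 9 → j
m(12)+b(1): 13 → n
c(2)+e(4): 6 → g
i(8)+c(2): 10 → k
w(22)+e(4): 26≡0 → a
m(12)+b(1): 13 → n
u(20)+e(4): 24 → y
a(0)+c(2): 2 → c
s(18)+e(4): 22 → w
o(14)+b(1): 15 → p
r(17)+e(4): 21 → v
o(14)+c(2): 16 → q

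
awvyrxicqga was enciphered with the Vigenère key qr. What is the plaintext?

Repeat the key across the ciphertext: qrqrqrqrqrq
a(0)−q(16): -16≡10 → k
w(22)−r(17): 5 → f
v(21)−q(16): 5 → f
y(24)−r(17): 7 → h
r(17)−q(16): 1 → b
x(23)−r(17): 6 → g
i(8)−q(16): -8≡18 → s
c(2)−r(17): -15≡11 → l
q(16)−q(16): 0 → a
g(6)−r(17): -11≡15 → p
a(0)−q(16): -16≡10 → k

kffhbgslapk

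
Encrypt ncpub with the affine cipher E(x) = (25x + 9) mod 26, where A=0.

n(13): 25·13+9=334≡22 → w
c(2): 25·2+9=59≡7 → h
p(15): 25·15+9=384≡20 → u
u(20): 25·20+9=509≡15 → p
b(1): 25·1+9=34≡8 → i

whupi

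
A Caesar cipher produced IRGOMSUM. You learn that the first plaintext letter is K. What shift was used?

From the crib: I(8)−K(10)=-2≡24, so the shift is 24.

24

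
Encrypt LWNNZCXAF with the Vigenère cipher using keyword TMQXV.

EIDKUVJQC

Repeat the key across the message: TMQXVTMQX
L(11)+T(19): 30≡4 → E
W(22)+M(12): 34≡8 → I
N(13)+Q(16): 29≡3 → D
N(13)+X(23): 36≡10 → K
Z(25)+V(21): 46≡20 → U
C(2)+T(19): 21 → V
X(23)+M(12): 35≡9 → J
A(0)+Q(16): 16 → Q
F(5)+X(23): 28≡2 → C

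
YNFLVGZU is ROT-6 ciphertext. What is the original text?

Y(24): 24−6=18 → S
N(13): 13−6=7 → H
F(5): 5−6=-1≡25 → Z
L(11): 11−6=5 → F
V(21): 21−6=15 → P
G(6): 6−6=0 → A
Z(25): 25−6=19 → T
U(20): 20−6=14 → O

SHZFPATO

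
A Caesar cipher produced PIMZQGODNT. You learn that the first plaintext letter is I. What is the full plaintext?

From the crib: P(15)−I(8)=7, so the shift is 7.
Subtract 7 from each ciphertext letter:
P(15): 15−7=8 → I
I(8): 8−7=1 → B
M(12): 12−7=5 → F
Z(25): 25−7=18 → S
Q(16): 16−7=9 → J
G(6): 6−7=-1≡25 → Z
O(14): 14−7=7 → H
D(3): 3−7=-4≡22 → W
N(13): 13−7=6 → G
T(19): 19−7=12 → M

IBFSJZHWGM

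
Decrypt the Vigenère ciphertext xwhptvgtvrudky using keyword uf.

drnkzqmobmayqt

Repeat the key across the ciphertext: ufufufufufufuf
x(23)−u(20): 3 → d
w(22)−f(5): 17 → r
h(7)−u(20): -13≡13 → n
p(15)−f(5): 10 → k
t(19)−u(20): -1≡25 → z
v(21)−f(5): 16 → q
g(6)−u(20): -14≡12 → m
t(19)−f(5): 14 → o
v(21)−u(20): 1 → b
r(17)−f(5): 12 → m
u(20)−u(20): 0 → a
d(3)−f(5): -2≡24 → y
k(10)−u(20): -10≡16 → q
y(24)−f(5): 19 → t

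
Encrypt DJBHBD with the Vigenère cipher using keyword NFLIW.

Repeat the key across the message: NFLIWN
D(3)+N(13): 16 → Q
J(9)+F(5): 14 → O
B(1)+L(11): 12 → M
H(7)+I(8): 15 → P
B(1)+W(22): 23 → X
D(3)+N(13): 16 → Q

QOMPXQ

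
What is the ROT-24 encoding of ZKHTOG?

XIFRME

Z(25): 25+24=49≡23 → X
K(10): 10+24=34≡8 → I
H(7): 7+24=31≡5 → F
T(19): 19+24=43≡17 → R
O(14): 14+24=38≡12 → M
G(6): 6+24=30≡4 → E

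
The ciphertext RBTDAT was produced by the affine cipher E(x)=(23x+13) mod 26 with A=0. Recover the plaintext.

QEYMNY

The inverse of 23 mod 26 is 17, since 23·17=391≡1. Apply D(y)=17·(y−13) mod 26:
R(17): 17·(17−13)=68≡16 → Q
B(1): 17·(1−13)=-204≡4 → E
T(19): 17·(19−13)=102≡24 → Y
D(3): 17·(3−13)=-170≡12 → M
A(0): 17·(0−13)=-221≡13 → N
T(19): 17·(19−13)=102≡24 → Y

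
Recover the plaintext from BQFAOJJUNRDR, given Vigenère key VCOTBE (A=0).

Repeat the key across the ciphertext: VCOTBEVCOTBE
B(1)−V(21): -20≡6 → G
Q(16)−C(2): 14 → O
F(5)−O(14): -9≡17 → R
A(0)−T(19): -19≡7 → H
O(14)−B(1): 13 → N
J(9)−E(4): 5 → F
J(9)−V(21): -12≡14 → O
U(20)−C(2): 18 → S
N(13)−O(14): -1≡25 → Z
R(17)−T(19): -2≡24 → Y
D(3)−B(1): 2 → C
R(17)−E(4): 13 → N

GORHNFOSZYCN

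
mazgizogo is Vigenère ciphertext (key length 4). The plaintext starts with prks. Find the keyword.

xjpo

Subtract each crib letter from the matching ciphertext letter (mod 26):
m(12)−p(15)=-3≡23 → x
a(0)−r(17)=-17≡9 → j
z(25)−k(10)=15 → p
g(6)−s(18)=-12≡14 → o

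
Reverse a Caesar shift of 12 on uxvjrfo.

iljxftc

u(20): 20−12=8 → i
x(23): 23−12=11 → l
v(21): 21−12=9 → j
j(9): 9−12=-3≡23 → x
r(17): 17−12=5 → f
f(5): 5−12=-7≡19 → t
o(14): 14−12=2 → c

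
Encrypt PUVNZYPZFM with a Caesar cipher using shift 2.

P(15): 15+2=17 → R
U(20): 20+2=22 → W
V(21): 21+2=23 → X
N(13): 13+2=15 → P
Z(25): 25+2=27≡1 → B
Y(24): 24+2=26≡0 → A
P(15): 15+2=17 → R
Z(25): 25+2=27≡1 → B
F(5): 5+2=7 → H
M(12): 12+2=14 → O

RWXPBARBHO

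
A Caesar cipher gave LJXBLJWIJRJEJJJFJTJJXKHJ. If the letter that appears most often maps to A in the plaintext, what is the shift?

9

The most frequent ciphertext letter is J (appears 11 times).
J is position 9; A is position 0.
Shift = 9.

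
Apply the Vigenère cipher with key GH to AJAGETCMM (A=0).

Repeat the key across the message: GHGHGHGHG
A(0)+G(6): 6 → G
J(9)+H(7): 16 → Q
A(0)+G(6): 6 → G
G(6)+H(7): 13 → N
E(4)+G(6): 10 → K
T(19)+H(7): 26≡0 → A
C(2)+G(6): 8 → I
M(12)+H(7): 19 → T
M(12)+G(6): 18 → S

GQGNKAITS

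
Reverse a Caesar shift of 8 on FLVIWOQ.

XDNAOGI

F(5): 5−8=-3≡23 → X
L(11): 11−8=3 → D
V(21): 21−8=13 → N
I(8): 8−8=0 → A
W(22): 22−8=14 → O
O(14): 14−8=6 → G
Q(16): 16−8=8 → I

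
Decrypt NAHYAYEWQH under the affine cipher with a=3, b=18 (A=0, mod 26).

The inverse of 3 mod 26 is 9, since 3·9=27≡1. Apply D(y)=9·(y−18) mod 26:
N(13): 9·(13−18)=-45≡7 → H
A(0): 9·(0−18)=-162≡20 → U
H(7): 9·(7−18)=-99≡5 → F
Y(24): 9·(24−18)=54≡2 → C
A(0): 9·(0−18)=-162≡20 → U
Y(24): 9·(24−18)=54≡2 → C
E(4): 9·(4−18)=-126≡4 → E
W(22): 9·(22−18)=36≡10 → K
Q(16): 9·(16−18)=-18≡8 → I
H(7): 9·(7−18)=-99≡5 → F

HUFCUCEKIF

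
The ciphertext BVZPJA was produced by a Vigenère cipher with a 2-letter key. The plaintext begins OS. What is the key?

ND

Subtract each crib letter from the matching ciphertext letter (mod 26):
B(1)−O(14)=-13≡13 → N
V(21)−S(18)=3 → D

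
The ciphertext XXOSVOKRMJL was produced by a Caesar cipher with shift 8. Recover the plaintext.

X(23): 23−8=15 → P
X(23): 23−8=15 → P
O(14): 14−8=6 → G
S(18): 18−8=10 → K
V(21): 21−8=13 → N
O(14): 14−8=6 → G
K(10): 10−8=2 → C
R(17): 17−8=9 → J
M(12): 12−8=4 → E
J(9): 9−8=1 → B
L(11): 11−8=3 → D

PPGKNGCJEBD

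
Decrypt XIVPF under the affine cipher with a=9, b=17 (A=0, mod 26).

The inverse of 9 mod 26 is 3, since 9·3=27≡1. Apply D(y)=3·(y−17) mod 26:
X(23): 3·(23−17)=18 → S
I(8): 3·(8−17)=-27≡25 → Z
V(21): 3·(21−17)=12 → M
P(15): 3·(15−17)=-6≡20 → U
F(5): 3·(5−17)=-36≡16 → Q

SZMUQ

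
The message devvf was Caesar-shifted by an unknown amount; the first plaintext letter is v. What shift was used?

8

From the crib: d(3)−v(21)=-18≡8, so the shift is 8.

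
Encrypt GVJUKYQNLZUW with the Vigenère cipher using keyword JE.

Repeat the key across the message: JEJEJEJEJEJE
G(6)+J(9): 15 → P
V(21)+E(4): 25 → Z
J(9)+J(9): 18 → S
U(20)+E(4): 24 → Y
K(10)+J(9): 19 → T
Y(24)+E(4): 28≡2 → C
Q(16)+J(9): 25 → Z
N(13)+E(4): 17 → R
L(11)+J(9): 20 → U
Z(25)+E(4): 29≡3 → D
U(20)+J(9): 29≡3 → D
W(22)+E(4): 26≡0 → A

PZSYTCZRUDDA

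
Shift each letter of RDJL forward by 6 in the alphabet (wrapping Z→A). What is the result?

XJPR

R(17): 17+6=23 → X
D(3): 3+6=9 → J
J(9): 9+6=15 → P
L(11): 11+6=17 → R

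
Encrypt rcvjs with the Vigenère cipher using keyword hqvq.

ysqzz

Repeat the key across the message: hqvqh
r(17)+h(7): 24 → y
c(2)+q(16): 18 → s
v(21)+v(21): 42≡16 → q
j(9)+q(16): 25 → z
s(18)+h(7): 25 → z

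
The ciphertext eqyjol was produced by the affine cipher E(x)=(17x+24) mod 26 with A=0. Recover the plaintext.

iyaten

The inverse of 17 mod 26 is 23, since 17·23=391≡1. Apply D(y)=23·(y−24) mod 26:
e(4): 23·(4−24)=-460≡8 → i
q(16): 23·(16−24)=-184≡24 → y
y(24): 23·(24−24)=0 → a
j(9): 23·(9−24)=-345≡19 → t
o(14): 23·(14−24)=-230≡4 → e
l(11): 23·(11−24)=-299≡13 → n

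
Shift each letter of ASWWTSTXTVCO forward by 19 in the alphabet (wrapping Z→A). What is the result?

TLPPMLMQMOVH

A(0): 0+19=19 → T
S(18): 18+19=37≡11 → L
W(22): 22+19=41≡15 → P
W(22): 22+19=41≡15 → P
T(19): 19+19=38≡12 → M
S(18): 18+19=37≡11 → L
T(19): 19+19=38≡12 → M
X(23): 23+19=42≡16 → Q
T(19): 19+19=38≡12 → M
V(21): 21+19=40≡14 → O
C(2): 2+19=21 → V
O(14): 14+19=33≡7 → H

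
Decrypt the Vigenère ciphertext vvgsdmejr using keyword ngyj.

Repeat the key across the ciphertext: ngyjngyjn
v(21)−n(13): 8 → i
v(21)−g(6): 15 → p
g(6)−y(24): -18≡8 → i
s(18)−j(9): 9 → j
d(3)−n(13): -10≡16 → q
m(12)−g(6): 6 → g
e(4)−y(24): -20≡6 → g
j(9)−j(9): 0 → a
r(17)−n(13): 4 → e

ipijqggae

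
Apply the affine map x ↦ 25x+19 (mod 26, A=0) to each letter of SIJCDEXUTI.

S(18): 25·18+19=469≡1 → B
I(8): 25·8+19=219≡11 → L
J(9): 25·9+19=244≡10 → K
C(2): 25·2+19=69≡17 → R
D(3): 25·3+19=94≡16 → Q
E(4): 25·4+19=119≡15 → P
X(23): 25·23+19=594≡22 → W
U(20): 25·20+19=519≡25 → Z
T(19): 25·19+19=494≡0 → A
I(8): 25·8+19=219≡11 → L

BLKRQPWZAL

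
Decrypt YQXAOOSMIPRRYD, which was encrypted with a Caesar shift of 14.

KCJMAAEYUBDDKP

Y(24): 24−14=10 → K
Q(16): 16−14=2 → C
X(23): 23−14=9 → J
A(0): 0−14=-14≡12 → M
O(14): 14−14=0 → A
O(14): 14−14=0 → A
S(18): 18−14=4 → E
M(12): 12−14=-2≡24 → Y
I(8): 8−14=-6≡20 → U
P(15): 15−14=1 → B
R(17): 17−14=3 → D
R(17): 17−14=3 → D
Y(24): 24−14=10 → K
D(3): 3−14=-11≡15 → P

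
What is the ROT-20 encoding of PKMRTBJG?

JEGLNVDA

P(15): 15+20=35≡9 → J
K(10): 10+20=30≡4 → E
M(12): 12+20=32≡6 → G
R(17): 17+20=37≡11 → L
T(19): 19+20=39≡13 → N
B(1): 1+20=21 → V
J(9): 9+20=29≡3 → D
G(6): 6+20=26≡0 → A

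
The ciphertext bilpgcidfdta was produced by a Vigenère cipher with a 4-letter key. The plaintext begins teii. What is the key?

Subtract each crib letter from the matching ciphertext letter (mod 26):
b(1)−t(19)=-18≡8 → i
i(8)−e(4)=4 → e
l(11)−i(8)=3 → d
p(15)−i(8)=7 → h

iedh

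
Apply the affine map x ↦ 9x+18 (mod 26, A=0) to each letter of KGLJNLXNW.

K(10): 9·10+18=108≡4 → E
G(6): 9·6+18=72≡20 → U
L(11): 9·11+18=117≡13 → N
J(9): 9·9+18=99≡21 → V
N(13): 9·13+18=135≡5 → F
L(11): 9·11+18=117≡13 → N
X(23): 9·23+18=225≡17 → R
N(13): 9·13+18=135≡5 → F
W(22): 9·22+18=216≡8 → I

EUNVFNRFI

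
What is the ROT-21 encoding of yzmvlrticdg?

y(24): 24+21=45≡19 → t
z(25): 25+21=46≡20 → u
m(12): 12+21=33≡7 → h
v(21): 21+21=42≡16 → q
l(11): 11+21=32≡6 → g
r(17): 17+21=38≡12 → m
t(19): 19+21=40≡14 → o
i(8): 8+21=29≡3 → d
c(2): 2+21=23 → x
d(3): 3+21=24 → y
g(6): 6+21=27≡1 → b

tuhqgmodxyb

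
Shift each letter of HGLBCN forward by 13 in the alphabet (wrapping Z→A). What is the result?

H(7): 7+13=20 → U
G(6): 6+13=19 → T
L(11): 11+13=24 → Y
B(1): 1+13=14 → O
C(2): 2+13=15 → P
N(13): 13+13=26≡0 → A

UTYOPA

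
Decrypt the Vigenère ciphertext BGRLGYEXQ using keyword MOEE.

Repeat the key across the ciphertext: MOEEMOEEM
B(1)−M(12): -11≡15 → P
G(6)−O(14): -8≡18 → S
R(17)−E(4): 13 → N
L(11)−E(4): 7 → H
G(6)−M(12): -6≡20 → U
Y(24)−O(14): 10 → K
E(4)−E(4): 0 → A
X(23)−E(4): 19 → T
Q(16)−M(12): 4 → E

PSNHUKATE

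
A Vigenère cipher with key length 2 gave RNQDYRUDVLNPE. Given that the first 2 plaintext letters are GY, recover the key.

LP

Subtract each crib letter from the matching ciphertext letter (mod 26):
R(17)−G(6)=11 → L
N(13)−Y(24)=-11≡15 → P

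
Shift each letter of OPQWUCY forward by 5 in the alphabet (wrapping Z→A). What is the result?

TUVBZHD

O(14): 14+5=19 → T
P(15): 15+5=20 → U
Q(16): 16+5=21 → V
W(22): 22+5=27≡1 → B
U(20): 20+5=25 → Z
C(2): 2+5=7 → H
Y(24): 24+5=29≡3 → D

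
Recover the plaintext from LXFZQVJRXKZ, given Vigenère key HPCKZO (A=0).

EIDPRHCCVAA

Repeat the key across the ciphertext: HPCKZOHPCKZ
L(11)−H(7): 4 → E
X(23)−P(15): 8 → I
F(5)−C(2): 3 → D
Z(25)−K(10): 15 → P
Q(16)−Z(25): -9≡17 → R
V(21)−O(14): 7 → H
J(9)−H(7): 2 → C
R(17)−P(15): 2 → C
X(23)−C(2): 21 → V
K(10)−K(10): 0 → A
Z(25)−Z(25): 0 → A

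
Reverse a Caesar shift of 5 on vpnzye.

v(21): 21−5=16 → q
p(15): 15−5=10 → k
n(13): 13−5=8 → i
z(25): 25−5=20 → u
y(24): 24−5=19 → t
e(4): 4−5=-1≡25 → z

qkiutz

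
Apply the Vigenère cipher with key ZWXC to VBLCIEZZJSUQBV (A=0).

UXIEHAWBIORSAR

Repeat the key across the message: ZWXCZWXCZWXCZW
V(21)+Z(25): 46≡20 → U
B(1)+W(22): 23 → X
L(11)+X(23): 34≡8 → I
C(2)+C(2): 4 → E
I(8)+Z(25): 33≡7 → H
E(4)+W(22): 26≡0 → A
Z(25)+X(23): 48≡22 → W
Z(25)+C(2): 27≡1 → B
J(9)+Z(25): 34≡8 → I
S(18)+W(22): 40≡14 → O
U(20)+X(23): 43≡17 → R
Q(16)+C(2): 18 → S
B(1)+Z(25): 26≡0 → A
V(21)+W(22): 43≡17 → R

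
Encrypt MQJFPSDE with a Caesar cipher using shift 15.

M(12): 12+15=27≡1 → B
Q(16): 16+15=31≡5 → F
J(9): 9+15=24 → Y
F(5): 5+15=20 → U
P(15): 15+15=30≡4 → E
S(18): 18+15=33≡7 → H
D(3): 3+15=18 → S
E(4): 4+15=19 → T

BFYUEHST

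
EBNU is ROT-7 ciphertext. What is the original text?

E(4): 4−7=-3≡23 → X
B(1): 1−7=-6≡20 → U
N(13): 13−7=6 → G
U(20): 20−7=13 → N

XUGN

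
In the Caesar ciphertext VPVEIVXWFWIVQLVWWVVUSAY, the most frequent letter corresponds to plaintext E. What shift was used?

The most frequent ciphertext letter is V (appears 7 times).
V is position 21; E is position 4.
Shift = 17.

17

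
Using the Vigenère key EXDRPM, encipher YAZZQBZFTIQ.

CXCQFNDCWZF

Repeat the key across the message: EXDRPMEXDRP
Y(24)+E(4): 28≡2 → C
A(0)+X(23): 23 → X
Z(25)+D(3): 28≡2 → C
Z(25)+R(17): 42≡16 → Q
Q(16)+P(15): 31≡5 → F
B(1)+M(12): 13 → N
Z(25)+E(4): 29≡3 → D
F(5)+X(23): 28≡2 → C
T(19)+D(3): 22 → W
I(8)+R(17): 25 → Z
Q(16)+P(15): 31≡5 → F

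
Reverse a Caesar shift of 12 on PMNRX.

P(15): 15−12=3 → D
M(12): 12−12=0 → A
N(13): 13−12=1 → B
R(17): 17−12=5 → F
X(23): 23−12=11 → L

DABFL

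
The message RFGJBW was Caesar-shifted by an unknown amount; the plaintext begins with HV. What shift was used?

10

From the crib: R(17)−H(7)=10, so the shift is 10.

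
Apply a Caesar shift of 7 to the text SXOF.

S(18): 18+7=25 → Z
X(23): 23+7=30≡4 → E
O(14): 14+7=21 → V
F(5): 5+7=12 → M

ZEVM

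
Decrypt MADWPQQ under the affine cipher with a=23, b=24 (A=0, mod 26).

EIHSDUU

The inverse of 23 mod 26 is 17, since 23·17=391≡1. Apply D(y)=17·(y−24) mod 26:
M(12): 17·(12−24)=-204≡4 → E
A(0): 17·(0−24)=-408≡8 → I
D(3): 17·(3−24)=-357≡7 → H
W(22): 17·(22−24)=-34≡18 → S
P(15): 17·(15−24)=-153≡3 → D
Q(16): 17·(16−24)=-136≡20 → U
Q(16): 17·(16−24)=-136≡20 → U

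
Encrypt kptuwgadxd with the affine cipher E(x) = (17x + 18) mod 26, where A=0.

k(10): 17·10+18=188≡6 → g
p(15): 17·15+18=273≡13 → n
t(19): 17·19+18=341≡3 → d
u(20): 17·20+18=358≡20 → u
w(22): 17·22+18=392≡2 → c
g(6): 17·6+18=120≡16 → q
a(0): 17·0+18=18 → s
d(3): 17·3+18=69≡17 → r
x(23): 17·23+18=409≡19 → t
d(3): 17·3+18=69≡17 → r

gnducqsrtr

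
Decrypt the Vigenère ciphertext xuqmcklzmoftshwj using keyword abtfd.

Repeat the key across the ciphertext: abtfdabtfdabtfda
x(23)−a(0): 23 → x
u(20)−b(1): 19 → t
q(16)−t(19): -3≡23 → x
m(12)−f(5): 7 → h
c(2)−d(3): -1≡25 → z
k(10)−a(0): 10 → k
l(11)−b(1): 10 → k
z(25)−t(19): 6 → g
m(12)−f(5): 7 → h
o(14)−d(3): 11 → l
f(5)−a(0): 5 → f
t(19)−b(1): 18 → s
s(18)−t(19): -1≡25 → z
h(7)−f(5): 2 → c
w(22)−d(3): 19 → t
j(9)−a(0): 9 → j

xtxhzkkghlfszctj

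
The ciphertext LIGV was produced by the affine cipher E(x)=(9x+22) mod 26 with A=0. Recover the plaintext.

The inverse of 9 mod 26 is 3, since 9·3=27≡1. Apply D(y)=3·(y−22) mod 26:
L(11): 3·(11−22)=-33≡19 → T
I(8): 3·(8−22)=-42≡10 → K
G(6): 3·(6−22)=-48≡4 → E
V(21): 3·(21−22)=-3≡23 → X

TKEX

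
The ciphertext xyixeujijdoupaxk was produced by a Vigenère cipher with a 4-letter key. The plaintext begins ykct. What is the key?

zoge

Subtract each crib letter from the matching ciphertext letter (mod 26):
x(23)−y(24)=-1≡25 → z
y(24)−k(10)=14 → o
i(8)−c(2)=6 → g
x(23)−t(19)=4 → e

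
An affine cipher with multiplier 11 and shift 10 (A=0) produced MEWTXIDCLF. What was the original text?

The inverse of 11 mod 26 is 19, since 11·19=209≡1. Apply D(y)=19·(y−10) mod 26:
M(12): 19·(12−10)=38≡12 → M
E(4): 19·(4−10)=-114≡16 → Q
W(22): 19·(22−10)=228≡20 → U
T(19): 19·(19−10)=171≡15 → P
X(23): 19·(23−10)=247≡13 → N
I(8): 19·(8−10)=-38≡14 → O
D(3): 19·(3−10)=-133≡23 → X
C(2): 19·(2−10)=-152≡4 → E
L(11): 19·(11−10)=19 → T
F(5): 19·(5−10)=-95≡9 → J

MQUPNOXETJ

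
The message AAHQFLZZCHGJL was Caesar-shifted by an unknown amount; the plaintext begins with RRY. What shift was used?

From the crib: A(0)−R(17)=-17≡9, so the shift is 9.

9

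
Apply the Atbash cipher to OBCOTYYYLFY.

LYXLGBBBOUB

O(14) → L(11)
B(1) → Y(24)
C(2) → X(23)
O(14) → L(11)
T(19) → G(6)
Y(24) → B(1)
Y(24) → B(1)
Y(24) → B(1)
L(11) → O(14)
F(5) → U(20)
Y(24) → B(1)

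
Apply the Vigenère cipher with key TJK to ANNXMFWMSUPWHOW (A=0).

TWXQVPPVCNYGAXG

Repeat the key across the message: TJKTJKTJKTJKTJK
A(0)+T(19): 19 → T
N(13)+J(9): 22 → W
N(13)+K(10): 23 → X
X(23)+T(19): 42≡16 → Q
M(12)+J(9): 21 → V
F(5)+K(10): 15 → P
W(22)+T(19): 41≡15 → P
M(12)+J(9): 21 → V
S(18)+K(10): 28≡2 → C
U(20)+T(19): 39≡13 → N
P(15)+J(9): 24 → Y
W(22)+K(10): 32≡6 → G
H(7)+T(19): 26≡0 → A
O(14)+J(9): 23 → X
W(22)+K(10): 32≡6 → G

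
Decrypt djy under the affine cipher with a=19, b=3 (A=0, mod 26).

The inverse of 19 mod 26 is 11, since 19·11=209≡1. Apply D(y)=11·(y−3) mod 26:
d(3): 11·(3−3)=0 → a
j(9): 11·(9−3)=66≡14 → o
y(24): 11·(24−3)=231≡23 → x

aox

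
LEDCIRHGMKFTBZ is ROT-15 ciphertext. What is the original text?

L(11): 11−15=-4≡22 → W
E(4): 4−15=-11≡15 → P
D(3): 3−15=-12≡14 → O
C(2): 2−15=-13≡13 → N
I(8): 8−15=-7≡19 → T
R(17): 17−15=2 → C
H(7): 7−15=-8≡18 → S
G(6): 6−15=-9≡17 → R
M(12): 12−15=-3≡23 → X
K(10): 10−15=-5≡21 → V
F(5): 5−15=-10≡16 → Q
T(19): 19−15=4 → E
B(1): 1−15=-14≡12 → M
Z(25): 25−15=10 → K

WPONTCSRXVQEMK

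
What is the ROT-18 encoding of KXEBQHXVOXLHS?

K(10): 10+18=28≡2 → C
X(23): 23+18=41≡15 → P
E(4): 4+18=22 → W
B(1): 1+18=19 → T
Q(16): 16+18=34≡8 → I
H(7): 7+18=25 → Z
X(23): 23+18=41≡15 → P
V(21): 21+18=39≡13 → N
O(14): 14+18=32≡6 → G
X(23): 23+18=41≡15 → P
L(11): 11+18=29≡3 → D
H(7): 7+18=25 → Z
S(18): 18+18=36≡10 → K

CPWTIZPNGPDZK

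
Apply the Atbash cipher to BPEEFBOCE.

B(1) → Y(24)
P(15) → K(10)
E(4) → V(21)
E(4) → V(21)
F(5) → U(20)
B(1) → Y(24)
O(14) → L(11)
C(2) → X(23)
E(4) → V(21)

YKVVUYLXV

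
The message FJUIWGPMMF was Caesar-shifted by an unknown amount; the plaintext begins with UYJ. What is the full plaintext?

From the crib: F(5)−U(20)=-15≡11, so the shift is 11.
Subtract 11 from each ciphertext letter:
F(5): 5−11=-6≡20 → U
J(9): 9−11=-2≡24 → Y
U(20): 20−11=9 → J
I(8): 8−11=-3≡23 → X
W(22): 22−11=11 → L
G(6): 6−11=-5≡21 → V
P(15): 15−11=4 → E
M(12): 12−11=1 → B
M(12): 12−11=1 → B
F(5): 5−11=-6≡20 → U

UYJXLVEBBU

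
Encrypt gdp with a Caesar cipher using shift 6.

mjv

g(6): 6+6=12 → m
d(3): 3+6=9 → j
p(15): 15+6=21 → v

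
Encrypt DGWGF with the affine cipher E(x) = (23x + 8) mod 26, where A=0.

ZQUQT

D(3): 23·3+8=77≡25 → Z
G(6): 23·6+8=146≡16 → Q
W(22): 23·22+8=514≡20 → U
G(6): 23·6+8=146≡16 → Q
F(5): 23·5+8=123≡19 → T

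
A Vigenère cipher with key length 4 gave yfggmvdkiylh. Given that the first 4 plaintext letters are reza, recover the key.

Subtract each crib letter from the matching ciphertext letter (mod 26):
y(24)−r(17)=7 → h
f(5)−e(4)=1 → b
g(6)−z(25)=-19≡7 → h
g(6)−a(0)=6 → g

hbhg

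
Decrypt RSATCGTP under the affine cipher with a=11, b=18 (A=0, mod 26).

HAWTIGTV

The inverse of 11 mod 26 is 19, since 11·19=209≡1. Apply D(y)=19·(y−18) mod 26:
R(17): 19·(17−18)=-19≡7 → H
S(18): 19·(18−18)=0 → A
A(0): 19·(0−18)=-342≡22 → W
T(19): 19·(19−18)=19 → T
C(2): 19·(2−18)=-304≡8 → I
G(6): 19·(6−18)=-228≡6 → G
T(19): 19·(19−18)=19 → T
P(15): 19·(15−18)=-57≡21 → V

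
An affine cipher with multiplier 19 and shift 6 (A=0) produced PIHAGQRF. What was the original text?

The inverse of 19 mod 26 is 11, since 19·11=209≡1. Apply D(y)=11·(y−6) mod 26:
P(15): 11·(15−6)=99≡21 → V
I(8): 11·(8−6)=22 → W
H(7): 11·(7−6)=11 → L
A(0): 11·(0−6)=-66≡12 → M
G(6): 11·(6−6)=0 → A
Q(16): 11·(16−6)=110≡6 → G
R(17): 11·(17−6)=121≡17 → R
F(5): 11·(5−6)=-11≡15 → P

VWLMAGRP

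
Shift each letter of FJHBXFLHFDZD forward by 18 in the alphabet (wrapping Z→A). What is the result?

XBZTPXDZXVRV

F(5): 5+18=23 → X
J(9): 9+18=27≡1 → B
H(7): 7+18=25 → Z
B(1): 1+18=19 → T
X(23): 23+18=41≡15 → P
F(5): 5+18=23 → X
L(11): 11+18=29≡3 → D
H(7): 7+18=25 → Z
F(5): 5+18=23 → X
D(3): 3+18=21 → V
Z(25): 25+18=43≡17 → R
D(3): 3+18=21 → V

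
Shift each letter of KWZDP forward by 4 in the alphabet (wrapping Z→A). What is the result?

K(10): 10+4=14 → O
W(22): 22+4=26≡0 → A
Z(25): 25+4=29≡3 → D
D(3): 3+4=7 → H
P(15): 15+4=19 → T

OADHT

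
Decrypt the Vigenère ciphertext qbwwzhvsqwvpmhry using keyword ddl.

Repeat the key across the ciphertext: ddlddlddlddlddld
q(16)−d(3): 13 → n
b(1)−d(3): -2≡24 → y
w(22)−l(11): 11 → l
w(22)−d(3): 19 → t
z(25)−d(3): 22 → w
h(7)−l(11): -4≡22 → w
v(21)−d(3): 18 → s
s(18)−d(3): 15 → p
q(16)−l(11): 5 → f
w(22)−d(3): 19 → t
v(21)−d(3): 18 → s
p(15)−l(11): 4 → e
m(12)−d(3): 9 → j
h(7)−d(3): 4 → e
r(17)−l(11): 6 → g
y(24)−d(3): 21 → v

nyltwwspftsejegv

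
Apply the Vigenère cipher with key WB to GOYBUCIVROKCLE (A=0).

Repeat the key across the message: WBWBWBWBWBWBWB
G(6)+W(22): 28≡2 → C
O(14)+B(1): 15 → P
Y(24)+W(22): 46≡20 → U
B(1)+B(1): 2 → C
U(20)+W(22): 42≡16 → Q
C(2)+B(1): 3 → D
I(8)+W(22): 30≡4 → E
V(21)+B(1): 22 → W
R(17)+W(22): 39≡13 → N
O(14)+B(1): 15 → P
K(10)+W(22): 32≡6 → G
C(2)+B(1): 3 → D
L(11)+W(22): 33≡7 → H
E(4)+B(1): 5 → F

CPUCQDEWNPGDHF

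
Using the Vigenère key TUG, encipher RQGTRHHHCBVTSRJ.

KKMMLNABIUPZLLP

Repeat the key across the message: TUGTUGTUGTUGTUG
R(17)+T(19): 36≡10 → K
Q(16)+U(20): 36≡10 → K
G(6)+G(6): 12 → M
T(19)+T(19): 38≡12 → M
R(17)+U(20): 37≡11 → L
H(7)+G(6): 13 → N
H(7)+T(19): 26≡0 → A
H(7)+U(20): 27≡1 → B
C(2)+G(6): 8 → I
B(1)+T(19): 20 → U
V(21)+U(20): 41≡15 → P
T(19)+G(6): 25 → Z
S(18)+T(19): 37≡11 → L
R(17)+U(20): 37≡11 → L
J(9)+G(6): 15 → P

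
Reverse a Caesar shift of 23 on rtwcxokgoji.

r(17): 17−23=-6≡20 → u
t(19): 19−23=-4≡22 → w
w(22): 22−23=-1≡25 → z
c(2): 2−23=-21≡5 → f
x(23): 23−23=0 → a
o(14): 14−23=-9≡17 → r
k(10): 10−23=-13≡13 → n
g(6): 6−23=-17≡9 → j
o(14): 14−23=-9≡17 → r
j(9): 9−23=-14≡12 → m
i(8): 8−23=-15≡11 → l

uwzfarnjrml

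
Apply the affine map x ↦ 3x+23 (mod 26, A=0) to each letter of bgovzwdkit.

apniulgbvc

b(1): 3·1+23=26≡0 → a
g(6): 3·6+23=41≡15 → p
o(14): 3·14+23=65≡13 → n
v(21): 3·21+23=86≡8 → i
z(25): 3·25+23=98≡20 → u
w(22): 3·22+23=89≡11 → l
d(3): 3·3+23=32≡6 → g
k(10): 3·10+23=53≡1 → b
i(8): 3·8+23=47≡21 → v
t(19): 3·19+23=80≡2 → c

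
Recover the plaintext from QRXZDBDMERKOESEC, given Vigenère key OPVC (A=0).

CCCXPMIKQCPMQDJA

Repeat the key across the ciphertext: OPVCOPVCOPVCOPVC
Q(16)−O(14): 2 → C
R(17)−P(15): 2 → C
X(23)−V(21): 2 → C
Z(25)−C(2): 23 → X
D(3)−O(14): -11≡15 → P
B(1)−P(15): -14≡12 → M
D(3)−V(21): -18≡8 → I
M(12)−C(2): 10 → K
E(4)−O(14): -10≡16 → Q
R(17)−P(15): 2 → C
K(10)−V(21): -11≡15 → P
O(14)−C(2): 12 → M
E(4)−O(14): -10≡16 → Q
S(18)−P(15): 3 → D
E(4)−V(21): -17≡9 → J
C(2)−C(2): 0 → A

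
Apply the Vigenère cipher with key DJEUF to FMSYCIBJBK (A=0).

Repeat the key across the message: DJEUFDJEUF
F(5)+D(3): 8 → I
M(12)+J(9): 21 → V
S(18)+E(4): 22 → W
Y(24)+U(20): 44≡18 → S
C(2)+F(5): 7 → H
I(8)+D(3): 11 → L
B(1)+J(9): 10 → K
J(9)+E(4): 13 → N
B(1)+U(20): 21 → V
K(10)+F(5): 15 → P

IVWSHLKNVP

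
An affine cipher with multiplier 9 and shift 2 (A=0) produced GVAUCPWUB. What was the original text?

The inverse of 9 mod 26 is 3, since 9·3=27≡1. Apply D(y)=3·(y−2) mod 26:
G(6): 3·(6−2)=12 → M
V(21): 3·(21−2)=57≡5 → F
A(0): 3·(0−2)=-6≡20 → U
U(20): 3·(20−2)=54≡2 → C
C(2): 3·(2−2)=0 → A
P(15): 3·(15−2)=39≡13 → N
W(22): 3·(22−2)=60≡8 → I
U(20): 3·(20−2)=54≡2 → C
B(1): 3·(1−2)=-3≡23 → X

MFUCANICX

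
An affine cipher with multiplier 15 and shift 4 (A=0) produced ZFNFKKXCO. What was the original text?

The inverse of 15 mod 26 is 7, since 15·7=105≡1. Apply D(y)=7·(y−4) mod 26:
Z(25): 7·(25−4)=147≡17 → R
F(5): 7·(5−4)=7 → H
N(13): 7·(13−4)=63≡11 → L
F(5): 7·(5−4)=7 → H
K(10): 7·(10−4)=42≡16 → Q
K(10): 7·(10−4)=42≡16 → Q
X(23): 7·(23−4)=133≡3 → D
C(2): 7·(2−4)=-14≡12 → M
O(14): 7·(14−4)=70≡18 → S

RHLHQQDMS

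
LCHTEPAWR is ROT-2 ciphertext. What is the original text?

JAFRCNYUP

L(11): 11−2=9 → J
C(2): 2−2=0 → A
H(7): 7−2=5 → F
T(19): 19−2=17 → R
E(4): 4−2=2 → C
P(15): 15−2=13 → N
A(0): 0−2=-2≡24 → Y
W(22): 22−2=20 → U
R(17): 17−2=15 → P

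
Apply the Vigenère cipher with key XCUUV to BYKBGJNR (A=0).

Repeat the key across the message: XCUUVXCU
B(1)+X(23): 24 → Y
Y(24)+C(2): 26≡0 → A
K(10)+U(20): 30≡4 → E
B(1)+U(20): 21 → V
G(6)+V(21): 27≡1 → B
J(9)+X(23): 32≡6 → G
N(13)+C(2): 15 → P
R(17)+U(20): 37≡11 → L

YAEVBGPL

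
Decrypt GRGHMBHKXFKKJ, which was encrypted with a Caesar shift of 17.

PAPQVKQTGOTTS

G(6): 6−17=-11≡15 → P
R(17): 17−17=0 → A
G(6): 6−17=-11≡15 → P
H(7): 7−17=-10≡16 → Q
M(12): 12−17=-5≡21 → V
B(1): 1−17=-16≡10 → K
H(7): 7−17=-10≡16 → Q
K(10): 10−17=-7≡19 → T
X(23): 23−17=6 → G
F(5): 5−17=-12≡14 → O
K(10): 10−17=-7≡19 → T
K(10): 10−17=-7≡19 → T
J(9): 9−17=-8≡18 → S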